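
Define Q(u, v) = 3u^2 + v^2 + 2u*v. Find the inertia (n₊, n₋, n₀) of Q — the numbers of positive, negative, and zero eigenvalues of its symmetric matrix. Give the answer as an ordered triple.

The associated matrix is A = [[3, 1], [1, 1]].
Congruent diagonalization of A (simultaneous row and column reduction) yields pivots 3, 2/3.
That gives 2 positive pivots.

(2, 0, 0)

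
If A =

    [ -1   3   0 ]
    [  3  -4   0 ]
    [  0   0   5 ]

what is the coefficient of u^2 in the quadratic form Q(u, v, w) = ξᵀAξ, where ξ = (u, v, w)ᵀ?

-1

The coefficient of u^2 is the diagonal entry A[1,1] = -1.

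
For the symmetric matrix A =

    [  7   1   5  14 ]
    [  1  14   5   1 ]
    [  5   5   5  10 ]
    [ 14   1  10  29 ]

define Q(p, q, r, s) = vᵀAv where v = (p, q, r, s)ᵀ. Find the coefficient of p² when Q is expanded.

7

The coefficient of p² is the diagonal entry A[1,1] = 7.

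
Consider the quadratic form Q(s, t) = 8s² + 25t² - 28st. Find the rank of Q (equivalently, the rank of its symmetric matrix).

Write A = [[8, -14], [-14, 25]].
Row-reducing A symmetrically gives the diagonal entries 8, 1/2.
So there are 2 positive pivots.
The rank is the number of nonzero pivots: 2.

2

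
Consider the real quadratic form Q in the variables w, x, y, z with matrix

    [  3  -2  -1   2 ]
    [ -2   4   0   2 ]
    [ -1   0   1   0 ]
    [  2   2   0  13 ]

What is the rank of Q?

Symmetric row and column elimination reduces A to a congruent diagonal form with pivots 3, 8/3, 1/2, 3.
Counting signs: 4 positive.
The rank is the number of nonzero pivots: 4.

4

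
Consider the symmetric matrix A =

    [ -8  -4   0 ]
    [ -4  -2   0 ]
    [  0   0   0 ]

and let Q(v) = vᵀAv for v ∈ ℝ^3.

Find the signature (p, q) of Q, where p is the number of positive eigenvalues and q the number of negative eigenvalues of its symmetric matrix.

Applying the same elementary operations to the rows and columns of A produces a congruent diagonal matrix with entries -8, 0, 0.
That gives 1 negative, 2 zero pivots.

(0, 1)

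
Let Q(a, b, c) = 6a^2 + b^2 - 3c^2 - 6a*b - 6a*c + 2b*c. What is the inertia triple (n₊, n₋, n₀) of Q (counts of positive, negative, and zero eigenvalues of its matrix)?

(1, 2, 0)

The symmetric matrix is A = [[6, -3, -3], [-3, 1, 1], [-3, 1, -3]].
Row-reducing A symmetrically gives the diagonal entries 6, -1/2, -4.
So there are 1 positive, 2 negative pivots.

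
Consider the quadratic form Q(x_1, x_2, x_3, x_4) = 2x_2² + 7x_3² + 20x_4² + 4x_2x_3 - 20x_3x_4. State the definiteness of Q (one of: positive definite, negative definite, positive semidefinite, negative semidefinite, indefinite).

The associated matrix is A = [[0, 0, 0, 0], [0, 2, 2, 0], [0, 2, 7, -10], [0, 0, -10, 20]].
Congruent diagonalization of A (simultaneous row and column reduction) yields pivots 0, 2, 5, 0.
So there are 2 positive, 2 zero pivots.
Hence Q is positive semidefinite.

positive semidefinite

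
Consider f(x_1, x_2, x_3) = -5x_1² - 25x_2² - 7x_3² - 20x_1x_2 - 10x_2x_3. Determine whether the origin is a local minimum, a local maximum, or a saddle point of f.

The Hessian at the origin is H = [[-10, -20, 0], [-20, -50, -10], [0, -10, -14]].
Applying the same elementary operations to the rows and columns of H produces a congruent diagonal matrix with entries -10, -10, -4.
So there are 3 negative pivots.
H is negative definite, so the origin is a strict local maximum.

local maximum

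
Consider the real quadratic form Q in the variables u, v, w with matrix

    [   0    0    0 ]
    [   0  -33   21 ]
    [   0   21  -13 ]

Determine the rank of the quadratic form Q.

Symmetric row and column elimination reduces A to a congruent diagonal form with pivots 0, -33, 4/11.
So there are 1 positive, 1 negative, 1 zero pivots.
The rank is the number of nonzero pivots: 2.

2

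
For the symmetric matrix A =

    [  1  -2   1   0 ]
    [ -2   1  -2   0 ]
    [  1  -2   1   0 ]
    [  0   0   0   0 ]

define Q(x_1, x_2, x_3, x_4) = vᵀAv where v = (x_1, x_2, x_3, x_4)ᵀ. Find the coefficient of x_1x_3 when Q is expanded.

The coefficient of x_1x_3 is A[1,3] + A[3,1] = 2·1 = 2.

2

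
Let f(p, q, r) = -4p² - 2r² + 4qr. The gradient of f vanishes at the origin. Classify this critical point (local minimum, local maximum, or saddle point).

The Hessian at the origin is H = [[-8, 0, 0], [0, 0, 4], [0, 4, -4]].
H is indefinite, so the origin is a saddle point.

saddle point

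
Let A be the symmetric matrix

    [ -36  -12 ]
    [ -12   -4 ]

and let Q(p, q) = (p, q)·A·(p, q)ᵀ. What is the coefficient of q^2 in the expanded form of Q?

-4

The coefficient of q^2 is the diagonal entry A[2,2] = -4.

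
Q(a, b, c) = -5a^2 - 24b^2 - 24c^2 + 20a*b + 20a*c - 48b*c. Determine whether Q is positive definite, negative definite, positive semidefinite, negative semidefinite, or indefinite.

negative semidefinite

The associated matrix is A = [[-5, 10, 10], [10, -24, -24], [10, -24, -24]].
Applying the same elementary operations to the rows and columns of A produces a congruent diagonal matrix with entries -5, -4, 0.
So there are 2 negative, 1 zero pivots.
Hence Q is negative semidefinite.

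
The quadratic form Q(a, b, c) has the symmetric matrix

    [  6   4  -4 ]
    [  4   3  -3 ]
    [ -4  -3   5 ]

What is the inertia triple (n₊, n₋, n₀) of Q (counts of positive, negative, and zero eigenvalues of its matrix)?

(3, 0, 0)

Row-reducing A symmetrically gives the diagonal entries 6, 1/3, 2.
So there are 3 positive pivots.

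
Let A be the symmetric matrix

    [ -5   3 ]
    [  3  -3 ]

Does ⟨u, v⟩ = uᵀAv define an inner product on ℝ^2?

no

Applying the same elementary operations to the rows and columns of A produces a congruent diagonal matrix with entries -5, -6/5.
Counting signs: 2 negative.
Hence Q is negative definite.
⟨·,·⟩ is an inner product exactly when A is positive definite.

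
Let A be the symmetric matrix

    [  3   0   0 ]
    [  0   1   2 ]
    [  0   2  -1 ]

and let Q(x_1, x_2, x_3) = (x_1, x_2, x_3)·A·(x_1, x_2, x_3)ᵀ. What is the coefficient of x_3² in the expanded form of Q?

-1

The coefficient of x_3² is the diagonal entry A[3,3] = -1.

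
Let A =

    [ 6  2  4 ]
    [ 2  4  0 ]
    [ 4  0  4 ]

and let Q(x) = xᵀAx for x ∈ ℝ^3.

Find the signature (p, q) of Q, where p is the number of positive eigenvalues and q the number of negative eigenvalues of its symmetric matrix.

(3, 0)

An LDLᵀ factorisation of A has diagonal entries 6, 10/3, 4/5.
So there are 3 positive pivots.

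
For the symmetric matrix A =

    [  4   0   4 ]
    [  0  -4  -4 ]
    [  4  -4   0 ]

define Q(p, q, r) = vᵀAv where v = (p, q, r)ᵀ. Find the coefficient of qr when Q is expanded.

-8

The coefficient of qr is A[2,3] + A[3,2] = 2·(-4) = -8.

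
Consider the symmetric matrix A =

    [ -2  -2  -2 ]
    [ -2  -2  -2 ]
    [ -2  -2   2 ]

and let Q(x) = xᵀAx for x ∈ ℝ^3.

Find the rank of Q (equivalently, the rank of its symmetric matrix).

Congruent diagonalization of A (simultaneous row and column reduction) yields pivots -2, 0, 4.
So there are 1 positive, 1 negative, 1 zero pivots.
The rank is the number of nonzero pivots: 2.

2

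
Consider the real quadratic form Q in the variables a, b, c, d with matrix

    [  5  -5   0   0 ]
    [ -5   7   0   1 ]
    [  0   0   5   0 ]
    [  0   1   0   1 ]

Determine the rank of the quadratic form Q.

4

Applying the same elementary operations to the rows and columns of A produces a congruent diagonal matrix with entries 5, 2, 5, 1/2.
So there are 4 positive pivots.
The rank is the number of nonzero pivots: 4.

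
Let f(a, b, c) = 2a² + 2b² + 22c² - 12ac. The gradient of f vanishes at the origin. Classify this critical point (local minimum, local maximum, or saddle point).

The Hessian at the origin is H = [[4, 0, -12], [0, 4, 0], [-12, 0, 44]].
Symmetric row and column elimination reduces H to a congruent diagonal form with pivots 4, 4, 8.
So there are 3 positive pivots.
H is positive definite, so the origin is a strict local minimum.

local minimum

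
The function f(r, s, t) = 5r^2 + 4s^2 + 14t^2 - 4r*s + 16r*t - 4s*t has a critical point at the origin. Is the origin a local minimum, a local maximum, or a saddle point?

The Hessian at the origin is H = [[10, -4, 16], [-4, 8, -4], [16, -4, 28]].
Symmetric row and column elimination reduces H to a congruent diagonal form with pivots 10, 32/5, 3/2.
That gives 3 positive pivots.
H is positive definite, so the origin is a strict local minimum.

local minimum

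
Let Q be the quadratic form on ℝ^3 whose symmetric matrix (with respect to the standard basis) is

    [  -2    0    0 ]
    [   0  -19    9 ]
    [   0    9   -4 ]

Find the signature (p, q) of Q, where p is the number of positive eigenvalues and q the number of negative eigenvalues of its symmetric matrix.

(1, 2)

Row-reducing A symmetrically gives the diagonal entries -2, -19, 5/19.
That gives 1 positive, 2 negative pivots.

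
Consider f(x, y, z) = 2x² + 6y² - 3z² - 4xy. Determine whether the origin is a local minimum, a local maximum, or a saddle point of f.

The Hessian at the origin is H = [[4, -4, 0], [-4, 12, 0], [0, 0, -6]].
Row-reducing H symmetrically gives the diagonal entries 4, 8, -6.
That gives 2 positive, 1 negative pivots.
H is indefinite, so the origin is a saddle point.

saddle point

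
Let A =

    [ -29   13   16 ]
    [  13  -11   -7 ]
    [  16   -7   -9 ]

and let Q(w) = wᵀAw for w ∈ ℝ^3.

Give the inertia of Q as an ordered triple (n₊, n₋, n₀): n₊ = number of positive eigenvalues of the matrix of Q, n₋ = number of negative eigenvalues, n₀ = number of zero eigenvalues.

An LDLᵀ factorisation of A has diagonal entries -29, -150/29, -1/6.
So there are 3 negative pivots.

(0, 3, 0)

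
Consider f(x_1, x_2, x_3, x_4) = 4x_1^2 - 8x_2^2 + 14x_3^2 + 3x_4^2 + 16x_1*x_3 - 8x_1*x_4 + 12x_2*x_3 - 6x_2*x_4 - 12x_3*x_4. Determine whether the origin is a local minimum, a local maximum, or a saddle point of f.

The Hessian at the origin is H = [[8, 0, 16, -8], [0, -16, 12, -6], [16, 12, 28, -12], [-8, -6, -12, 6]].
An LDLᵀ factorisation of H has diagonal entries 8, -16, 5, 1/5.
So there are 3 positive, 1 negative pivots.
H is indefinite, so the origin is a saddle point.

saddle point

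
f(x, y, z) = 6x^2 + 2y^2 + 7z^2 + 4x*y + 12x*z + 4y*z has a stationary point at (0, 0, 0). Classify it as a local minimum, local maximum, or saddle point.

local minimum

The Hessian at the origin is H = [[12, 4, 12], [4, 4, 4], [12, 4, 14]].
An LDLᵀ factorisation of H has diagonal entries 12, 8/3, 2.
So there are 3 positive pivots.
H is positive definite, so the origin is a strict local minimum.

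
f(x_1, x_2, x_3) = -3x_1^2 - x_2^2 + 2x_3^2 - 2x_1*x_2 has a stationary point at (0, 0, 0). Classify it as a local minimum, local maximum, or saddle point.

saddle point

The Hessian at the origin is H = [[-6, -2, 0], [-2, -2, 0], [0, 0, 4]].
Applying the same elementary operations to the rows and columns of H produces a congruent diagonal matrix with entries -6, -4/3, 4.
Counting signs: 1 positive, 2 negative.
H is indefinite, so the origin is a saddle point.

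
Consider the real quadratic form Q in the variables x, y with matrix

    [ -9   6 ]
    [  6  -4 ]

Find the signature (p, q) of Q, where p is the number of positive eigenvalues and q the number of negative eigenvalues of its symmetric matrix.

Symmetric row and column elimination reduces A to a congruent diagonal form with pivots -9, 0.
That gives 1 negative, 1 zero pivots.

(0, 1)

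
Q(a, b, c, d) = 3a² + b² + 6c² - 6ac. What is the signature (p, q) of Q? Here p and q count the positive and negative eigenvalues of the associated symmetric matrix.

(3, 0)

The associated matrix is A = [[3, 0, -3, 0], [0, 1, 0, 0], [-3, 0, 6, 0], [0, 0, 0, 0]].
Symmetric row and column elimination reduces A to a congruent diagonal form with pivots 3, 1, 3, 0.
So there are 3 positive, 1 zero pivots.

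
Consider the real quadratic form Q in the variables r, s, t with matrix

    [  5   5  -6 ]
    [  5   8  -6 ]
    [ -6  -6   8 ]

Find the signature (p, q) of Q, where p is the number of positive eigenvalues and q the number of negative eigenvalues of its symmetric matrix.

Row-reducing A symmetrically gives the diagonal entries 5, 3, 4/5.
Counting signs: 3 positive.

(3, 0)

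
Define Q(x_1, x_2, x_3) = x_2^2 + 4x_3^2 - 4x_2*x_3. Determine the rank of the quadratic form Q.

Write A = [[0, 0, 0], [0, 1, -2], [0, -2, 4]].
Symmetric row and column elimination reduces A to a congruent diagonal form with pivots 0, 1, 0.
Counting signs: 1 positive, 2 zero.
The rank is the number of nonzero pivots: 1.

1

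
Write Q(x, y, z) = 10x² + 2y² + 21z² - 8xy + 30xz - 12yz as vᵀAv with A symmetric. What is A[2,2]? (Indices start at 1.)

2

The coefficient of y² in Q is 2, and that is exactly A[2,2].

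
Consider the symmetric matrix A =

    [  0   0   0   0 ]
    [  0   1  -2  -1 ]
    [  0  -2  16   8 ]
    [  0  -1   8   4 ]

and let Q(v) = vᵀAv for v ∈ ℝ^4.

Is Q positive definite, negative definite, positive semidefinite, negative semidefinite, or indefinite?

positive semidefinite

Row-reducing A symmetrically gives the diagonal entries 0, 1, 12, 0.
That gives 2 positive, 2 zero pivots.
Hence Q is positive semidefinite.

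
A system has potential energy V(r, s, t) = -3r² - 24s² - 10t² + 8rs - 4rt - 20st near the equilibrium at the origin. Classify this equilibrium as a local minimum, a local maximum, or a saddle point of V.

The Hessian at the origin is H = [[-6, 8, -4], [8, -48, -20], [-4, -20, -20]].
Row-reducing H symmetrically gives the diagonal entries -6, -112/3, -1/7.
Counting signs: 3 negative.
H is negative definite, so the origin is a strict local maximum.

local maximum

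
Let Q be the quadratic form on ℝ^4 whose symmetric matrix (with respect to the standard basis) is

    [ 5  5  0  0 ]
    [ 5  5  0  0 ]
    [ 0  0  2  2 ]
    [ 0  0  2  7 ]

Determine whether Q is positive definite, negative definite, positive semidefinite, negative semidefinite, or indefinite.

Symmetric row and column elimination reduces A to a congruent diagonal form with pivots 5, 0, 2, 5.
That gives 3 positive, 1 zero pivots.
Hence Q is positive semidefinite.

positive semidefinite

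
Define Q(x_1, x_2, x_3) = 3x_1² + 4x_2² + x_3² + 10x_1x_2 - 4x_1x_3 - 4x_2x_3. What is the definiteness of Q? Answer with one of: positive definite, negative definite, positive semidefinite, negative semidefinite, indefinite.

indefinite

Write A = [[3, 5, -2], [5, 4, -2], [-2, -2, 1]].
Applying the same elementary operations to the rows and columns of A produces a congruent diagonal matrix with entries 3, -13/3, 1/13.
So there are 2 positive, 1 negative pivots.
Hence Q is indefinite.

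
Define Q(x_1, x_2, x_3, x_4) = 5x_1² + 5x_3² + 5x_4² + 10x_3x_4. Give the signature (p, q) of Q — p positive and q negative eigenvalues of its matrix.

The symmetric matrix is A = [[5, 0, 0, 0], [0, 0, 0, 0], [0, 0, 5, 5], [0, 0, 5, 5]].
Congruent diagonalization of A (simultaneous row and column reduction) yields pivots 5, 0, 5, 0.
That gives 2 positive, 2 zero pivots.

(2, 0)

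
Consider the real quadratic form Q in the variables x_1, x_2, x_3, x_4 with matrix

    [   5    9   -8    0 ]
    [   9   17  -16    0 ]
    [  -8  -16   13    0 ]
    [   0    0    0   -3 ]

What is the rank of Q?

Row-reducing A symmetrically gives the diagonal entries 5, 4/5, -3, -3.
So there are 2 positive, 2 negative pivots.
The rank is the number of nonzero pivots: 4.

4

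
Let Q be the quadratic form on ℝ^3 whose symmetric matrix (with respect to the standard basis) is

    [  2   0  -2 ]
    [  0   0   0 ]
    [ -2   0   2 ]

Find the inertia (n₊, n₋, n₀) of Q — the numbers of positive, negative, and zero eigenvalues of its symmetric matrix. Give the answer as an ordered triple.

Symmetric row and column elimination reduces A to a congruent diagonal form with pivots 2, 0, 0.
So there are 1 positive, 2 zero pivots.

(1, 0, 2)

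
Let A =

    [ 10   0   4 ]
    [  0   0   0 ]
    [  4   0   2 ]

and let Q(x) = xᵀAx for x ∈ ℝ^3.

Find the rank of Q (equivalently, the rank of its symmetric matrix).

Applying the same elementary operations to the rows and columns of A produces a congruent diagonal matrix with entries 10, 0, 2/5.
That gives 2 positive, 1 zero pivots.
The rank is the number of nonzero pivots: 2.

2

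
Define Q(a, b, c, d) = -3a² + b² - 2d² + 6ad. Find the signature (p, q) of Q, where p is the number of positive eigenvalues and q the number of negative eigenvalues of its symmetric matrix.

(2, 1)

Write A = [[-3, 0, 0, 3], [0, 1, 0, 0], [0, 0, 0, 0], [3, 0, 0, -2]].
Congruent diagonalization of A (simultaneous row and column reduction) yields pivots -3, 1, 0, 1.
So there are 2 positive, 1 negative, 1 zero pivots.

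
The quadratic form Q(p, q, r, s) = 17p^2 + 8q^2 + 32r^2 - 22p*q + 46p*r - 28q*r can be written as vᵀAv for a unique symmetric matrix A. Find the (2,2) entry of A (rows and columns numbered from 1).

8

The coefficient of q^2 in Q is 8, and that is exactly A[2,2].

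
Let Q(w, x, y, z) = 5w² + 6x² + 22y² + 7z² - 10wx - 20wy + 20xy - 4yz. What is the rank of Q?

The symmetric matrix is A = [[5, -5, -10, 0], [-5, 6, 10, 0], [-10, 10, 22, -2], [0, 0, -2, 7]].
Congruent diagonalization of A (simultaneous row and column reduction) yields pivots 5, 1, 2, 5.
That gives 4 positive pivots.
The rank is the number of nonzero pivots: 4.

4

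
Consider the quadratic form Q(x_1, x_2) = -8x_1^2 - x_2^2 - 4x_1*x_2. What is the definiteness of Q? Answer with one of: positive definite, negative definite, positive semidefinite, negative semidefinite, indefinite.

The symmetric matrix of Q is [[-8, -2], [-2, -1]].
For the 2×2 matrix [[-8, -2], [-2, -1]]: det = -8·-1 − (-2)² = 4, trace = -9.
det > 0 so both eigenvalues share the sign of the trace; trace = -9 < 0 ⇒ both negative.

negative definite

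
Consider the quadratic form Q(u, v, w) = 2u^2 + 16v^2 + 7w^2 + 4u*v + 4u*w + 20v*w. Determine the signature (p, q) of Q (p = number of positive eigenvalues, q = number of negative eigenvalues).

The associated matrix is A = [[2, 2, 2], [2, 16, 10], [2, 10, 7]].
Congruent diagonalization of A (simultaneous row and column reduction) yields pivots 2, 14, 3/7.
That gives 3 positive pivots.

(3, 0)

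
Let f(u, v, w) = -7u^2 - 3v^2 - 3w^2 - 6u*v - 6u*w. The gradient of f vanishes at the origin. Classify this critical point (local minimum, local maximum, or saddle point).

The Hessian at the origin is H = [[-14, -6, -6], [-6, -6, 0], [-6, 0, -6]].
Applying the same elementary operations to the rows and columns of H produces a congruent diagonal matrix with entries -14, -24/7, -3/2.
That gives 3 negative pivots.
H is negative definite, so the origin is a strict local maximum.

local maximum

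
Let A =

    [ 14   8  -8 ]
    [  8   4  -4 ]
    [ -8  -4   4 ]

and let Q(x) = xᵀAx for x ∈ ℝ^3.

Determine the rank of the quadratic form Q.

Row-reducing A symmetrically gives the diagonal entries 14, -4/7, 0.
So there are 1 positive, 1 negative, 1 zero pivots.
The rank is the number of nonzero pivots: 2.

2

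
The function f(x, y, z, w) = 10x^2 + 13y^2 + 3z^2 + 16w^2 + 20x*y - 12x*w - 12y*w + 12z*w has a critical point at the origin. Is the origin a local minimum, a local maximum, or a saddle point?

The Hessian at the origin is H = [[20, 20, 0, -12], [20, 26, 0, -12], [0, 0, 6, 12], [-12, -12, 12, 32]].
An LDLᵀ factorisation of H has diagonal entries 20, 6, 6, 4/5.
That gives 4 positive pivots.
H is positive definite, so the origin is a strict local minimum.

local minimum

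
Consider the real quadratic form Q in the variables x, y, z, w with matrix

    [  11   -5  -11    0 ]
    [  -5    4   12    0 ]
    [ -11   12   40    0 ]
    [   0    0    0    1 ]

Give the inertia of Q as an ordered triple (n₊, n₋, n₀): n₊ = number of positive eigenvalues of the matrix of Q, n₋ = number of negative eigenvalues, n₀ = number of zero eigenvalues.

An LDLᵀ factorisation of A has diagonal entries 11, 19/11, 12/19, 1.
So there are 4 positive pivots.

(4, 0, 0)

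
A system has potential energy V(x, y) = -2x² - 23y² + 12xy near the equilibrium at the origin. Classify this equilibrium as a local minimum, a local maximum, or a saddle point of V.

The Hessian at the origin is H = [[-4, 12], [12, -46]].
det H = -4·-46 − (12)² = 40 > 0 and H[1,1] = -4 < 0, so H is negative definite.
Therefore the origin is a local maximum.

local maximum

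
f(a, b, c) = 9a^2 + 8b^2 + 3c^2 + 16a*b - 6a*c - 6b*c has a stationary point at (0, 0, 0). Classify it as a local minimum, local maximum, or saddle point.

The Hessian at the origin is H = [[18, 16, -6], [16, 16, -6], [-6, -6, 6]].
Symmetric row and column elimination reduces H to a congruent diagonal form with pivots 18, 16/9, 15/4.
Counting signs: 3 positive.
H is positive definite, so the origin is a strict local minimum.

local minimum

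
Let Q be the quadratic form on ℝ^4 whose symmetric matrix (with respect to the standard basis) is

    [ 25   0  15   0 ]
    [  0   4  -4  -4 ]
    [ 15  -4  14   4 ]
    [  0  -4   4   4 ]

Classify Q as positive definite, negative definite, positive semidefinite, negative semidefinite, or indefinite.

positive semidefinite

Row-reducing A symmetrically gives the diagonal entries 25, 4, 1, 0.
That gives 3 positive, 1 zero pivots.
Hence Q is positive semidefinite.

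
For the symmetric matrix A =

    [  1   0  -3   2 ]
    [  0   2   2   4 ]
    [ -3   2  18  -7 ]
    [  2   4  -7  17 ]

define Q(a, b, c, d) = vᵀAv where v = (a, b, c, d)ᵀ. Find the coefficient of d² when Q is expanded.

17

The coefficient of d² is the diagonal entry A[4,4] = 17.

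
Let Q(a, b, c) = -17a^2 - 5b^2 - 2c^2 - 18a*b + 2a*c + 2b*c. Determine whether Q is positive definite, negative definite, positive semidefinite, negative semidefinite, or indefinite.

The associated matrix is A = [[-17, -9, 1], [-9, -5, 1], [1, 1, -2]].
Symmetric row and column elimination reduces A to a congruent diagonal form with pivots -17, -4/17, -1.
So there are 3 negative pivots.
Hence Q is negative definite.

negative definite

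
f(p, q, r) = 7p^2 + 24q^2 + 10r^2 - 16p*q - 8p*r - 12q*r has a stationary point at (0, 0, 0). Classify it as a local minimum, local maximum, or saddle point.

The Hessian at the origin is H = [[14, -16, -8], [-16, 48, -12], [-8, -12, 20]].
Congruent diagonalization of H (simultaneous row and column reduction) yields pivots 14, 208/7, 5/13.
So there are 3 positive pivots.
H is positive definite, so the origin is a strict local minimum.

local minimum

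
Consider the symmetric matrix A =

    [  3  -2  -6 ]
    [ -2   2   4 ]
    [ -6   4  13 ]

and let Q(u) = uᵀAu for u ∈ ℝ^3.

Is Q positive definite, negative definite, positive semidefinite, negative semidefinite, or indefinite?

positive definite

Applying the same elementary operations to the rows and columns of A produces a congruent diagonal matrix with entries 3, 2/3, 1.
Counting signs: 3 positive.
Hence Q is positive definite.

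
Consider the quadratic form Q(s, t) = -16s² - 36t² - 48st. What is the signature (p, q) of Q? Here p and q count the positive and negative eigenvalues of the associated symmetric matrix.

(0, 1)

The symmetric matrix is A = [[-16, -24], [-24, -36]].
Applying the same elementary operations to the rows and columns of A produces a congruent diagonal matrix with entries -16, 0.
Counting signs: 1 negative, 1 zero.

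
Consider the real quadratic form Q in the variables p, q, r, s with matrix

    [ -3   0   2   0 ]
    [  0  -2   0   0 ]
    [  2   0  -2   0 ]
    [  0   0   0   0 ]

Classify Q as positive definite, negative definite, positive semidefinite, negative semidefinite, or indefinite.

negative semidefinite

Symmetric row and column elimination reduces A to a congruent diagonal form with pivots -3, -2, -2/3, 0.
That gives 3 negative, 1 zero pivots.
Hence Q is negative semidefinite.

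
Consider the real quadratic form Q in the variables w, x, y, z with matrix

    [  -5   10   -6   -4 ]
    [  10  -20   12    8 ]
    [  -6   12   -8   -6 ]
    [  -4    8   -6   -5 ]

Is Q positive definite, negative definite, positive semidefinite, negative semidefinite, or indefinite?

negative semidefinite

Congruent diagonalization of A (simultaneous row and column reduction) yields pivots -5, 0, -4/5, 0.
That gives 2 negative, 2 zero pivots.
Hence Q is negative semidefinite.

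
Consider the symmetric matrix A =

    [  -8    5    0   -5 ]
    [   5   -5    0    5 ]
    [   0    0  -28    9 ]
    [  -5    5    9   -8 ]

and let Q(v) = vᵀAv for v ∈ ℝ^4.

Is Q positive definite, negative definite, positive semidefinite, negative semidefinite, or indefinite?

Congruent diagonalization of A (simultaneous row and column reduction) yields pivots -8, -15/8, -28, -3/28.
So there are 4 negative pivots.
Hence Q is negative definite.

negative definite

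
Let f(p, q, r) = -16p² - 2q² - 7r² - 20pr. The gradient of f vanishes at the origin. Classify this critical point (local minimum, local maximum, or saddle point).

The Hessian at the origin is H = [[-32, 0, -20], [0, -4, 0], [-20, 0, -14]].
Applying the same elementary operations to the rows and columns of H produces a congruent diagonal matrix with entries -32, -4, -3/2.
That gives 3 negative pivots.
H is negative definite, so the origin is a strict local maximum.

local maximum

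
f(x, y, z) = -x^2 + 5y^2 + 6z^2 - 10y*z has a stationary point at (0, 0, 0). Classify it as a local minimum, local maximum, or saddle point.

saddle point

The Hessian at the origin is H = [[-2, 0, 0], [0, 10, -10], [0, -10, 12]].
An LDLᵀ factorisation of H has diagonal entries -2, 10, 2.
So there are 2 positive, 1 negative pivots.
H is indefinite, so the origin is a saddle point.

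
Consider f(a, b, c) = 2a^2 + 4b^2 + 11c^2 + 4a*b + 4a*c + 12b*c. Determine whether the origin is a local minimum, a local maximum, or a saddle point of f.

The Hessian at the origin is H = [[4, 4, 4], [4, 8, 12], [4, 12, 22]].
Symmetric row and column elimination reduces H to a congruent diagonal form with pivots 4, 4, 2.
Counting signs: 3 positive.
H is positive definite, so the origin is a strict local minimum.

local minimum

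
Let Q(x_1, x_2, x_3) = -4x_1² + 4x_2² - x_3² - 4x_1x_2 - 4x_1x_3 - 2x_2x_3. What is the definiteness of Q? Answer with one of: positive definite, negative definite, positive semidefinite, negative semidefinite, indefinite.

The symmetric matrix is A = [[-4, -2, -2], [-2, 4, -1], [-2, -1, -1]].
Symmetric row and column elimination reduces A to a congruent diagonal form with pivots -4, 5, 0.
Counting signs: 1 positive, 1 negative, 1 zero.
Hence Q is indefinite.

indefinite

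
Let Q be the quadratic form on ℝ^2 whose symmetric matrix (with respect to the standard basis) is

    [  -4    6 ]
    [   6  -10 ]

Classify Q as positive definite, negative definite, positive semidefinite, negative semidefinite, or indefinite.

negative definite

Congruent diagonalization of A (simultaneous row and column reduction) yields pivots -4, -1.
So there are 2 negative pivots.
Hence Q is negative definite.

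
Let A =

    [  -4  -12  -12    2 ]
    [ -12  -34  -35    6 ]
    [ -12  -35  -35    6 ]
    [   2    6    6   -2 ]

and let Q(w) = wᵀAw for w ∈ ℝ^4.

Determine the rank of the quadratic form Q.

Applying the same elementary operations to the rows and columns of A produces a congruent diagonal matrix with entries -4, 2, 1/2, -1.
So there are 2 positive, 2 negative pivots.
The rank is the number of nonzero pivots: 4.

4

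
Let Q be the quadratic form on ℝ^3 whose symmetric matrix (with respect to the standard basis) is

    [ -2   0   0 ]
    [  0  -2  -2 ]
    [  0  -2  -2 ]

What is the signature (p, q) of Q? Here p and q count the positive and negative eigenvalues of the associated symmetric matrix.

Applying the same elementary operations to the rows and columns of A produces a congruent diagonal matrix with entries -2, -2, 0.
That gives 2 negative, 1 zero pivots.

(0, 2)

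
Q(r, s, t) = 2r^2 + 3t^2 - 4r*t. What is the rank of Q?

2

The associated matrix is A = [[2, 0, -2], [0, 0, 0], [-2, 0, 3]].
Symmetric row and column elimination reduces A to a congruent diagonal form with pivots 2, 0, 1.
That gives 2 positive, 1 zero pivots.
The rank is the number of nonzero pivots: 2.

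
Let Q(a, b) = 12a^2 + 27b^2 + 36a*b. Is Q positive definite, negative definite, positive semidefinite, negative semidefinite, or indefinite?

The symmetric matrix is A = [[12, 18], [18, 27]].
Symmetric row and column elimination reduces A to a congruent diagonal form with pivots 12, 0.
Counting signs: 1 positive, 1 zero.
Hence Q is positive semidefinite.

positive semidefinite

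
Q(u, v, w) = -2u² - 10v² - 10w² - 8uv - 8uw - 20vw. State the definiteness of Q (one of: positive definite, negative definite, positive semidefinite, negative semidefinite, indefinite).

negative semidefinite

The symmetric matrix is A = [[-2, -4, -4], [-4, -10, -10], [-4, -10, -10]].
Row-reducing A symmetrically gives the diagonal entries -2, -2, 0.
That gives 2 negative, 1 zero pivots.
Hence Q is negative semidefinite.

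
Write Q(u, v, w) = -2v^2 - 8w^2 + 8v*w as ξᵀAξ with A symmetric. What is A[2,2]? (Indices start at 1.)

The coefficient of v^2 in Q is -2, and that is exactly A[2,2].

-2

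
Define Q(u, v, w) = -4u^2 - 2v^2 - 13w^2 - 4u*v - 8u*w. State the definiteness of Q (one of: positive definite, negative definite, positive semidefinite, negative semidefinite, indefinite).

negative definite

Write A = [[-4, -2, -4], [-2, -2, 0], [-4, 0, -13]].
Applying the same elementary operations to the rows and columns of A produces a congruent diagonal matrix with entries -4, -1, -5.
That gives 3 negative pivots.
Hence Q is negative definite.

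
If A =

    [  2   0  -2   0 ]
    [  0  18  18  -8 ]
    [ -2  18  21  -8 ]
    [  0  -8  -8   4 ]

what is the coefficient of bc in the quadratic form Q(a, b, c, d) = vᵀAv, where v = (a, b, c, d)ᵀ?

The coefficient of bc is A[2,3] + A[3,2] = 2·18 = 36.

36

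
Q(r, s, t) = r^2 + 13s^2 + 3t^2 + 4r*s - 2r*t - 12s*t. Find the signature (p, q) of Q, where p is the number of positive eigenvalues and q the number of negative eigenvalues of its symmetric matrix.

The symmetric matrix is A = [[1, 2, -1], [2, 13, -6], [-1, -6, 3]].
An LDLᵀ factorisation of A has diagonal entries 1, 9, 2/9.
So there are 3 positive pivots.

(3, 0)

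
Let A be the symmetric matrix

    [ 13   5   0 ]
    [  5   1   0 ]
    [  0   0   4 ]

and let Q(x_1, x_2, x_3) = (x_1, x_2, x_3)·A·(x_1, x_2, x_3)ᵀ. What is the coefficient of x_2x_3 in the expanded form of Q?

0

The coefficient of x_2x_3 is A[2,3] + A[3,2] = 2·0 = 0.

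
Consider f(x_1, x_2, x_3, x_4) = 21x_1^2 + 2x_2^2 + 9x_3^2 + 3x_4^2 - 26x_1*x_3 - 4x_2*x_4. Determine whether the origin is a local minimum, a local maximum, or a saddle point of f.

local minimum

The Hessian at the origin is H = [[42, 0, -26, 0], [0, 4, 0, -4], [-26, 0, 18, 0], [0, -4, 0, 6]].
An LDLᵀ factorisation of H has diagonal entries 42, 4, 40/21, 2.
Counting signs: 4 positive.
H is positive definite, so the origin is a strict local minimum.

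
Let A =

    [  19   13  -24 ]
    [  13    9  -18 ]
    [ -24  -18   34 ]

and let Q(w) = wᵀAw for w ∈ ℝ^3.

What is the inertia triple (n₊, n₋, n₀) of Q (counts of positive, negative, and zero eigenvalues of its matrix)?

(2, 1, 0)

Applying the same elementary operations to the rows and columns of A produces a congruent diagonal matrix with entries 19, 2/19, -20.
That gives 2 positive, 1 negative pivots.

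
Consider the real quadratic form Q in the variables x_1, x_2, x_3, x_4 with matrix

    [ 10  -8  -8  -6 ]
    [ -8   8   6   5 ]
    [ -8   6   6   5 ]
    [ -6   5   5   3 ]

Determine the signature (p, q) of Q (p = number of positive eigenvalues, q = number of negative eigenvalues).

(2, 2)

An LDLᵀ factorisation of A has diagonal entries 10, 8/5, -1/2, -1/2.
So there are 2 positive, 2 negative pivots.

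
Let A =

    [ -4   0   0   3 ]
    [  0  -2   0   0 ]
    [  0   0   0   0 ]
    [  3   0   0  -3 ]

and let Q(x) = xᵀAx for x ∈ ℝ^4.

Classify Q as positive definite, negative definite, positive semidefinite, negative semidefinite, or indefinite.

negative semidefinite

Row-reducing A symmetrically gives the diagonal entries -4, -2, 0, -3/4.
That gives 3 negative, 1 zero pivots.
Hence Q is negative semidefinite.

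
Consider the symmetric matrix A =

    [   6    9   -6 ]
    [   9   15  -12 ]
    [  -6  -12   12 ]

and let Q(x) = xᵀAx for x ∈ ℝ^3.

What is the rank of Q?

Symmetric row and column elimination reduces A to a congruent diagonal form with pivots 6, 3/2, 0.
Counting signs: 2 positive, 1 zero.
The rank is the number of nonzero pivots: 2.

2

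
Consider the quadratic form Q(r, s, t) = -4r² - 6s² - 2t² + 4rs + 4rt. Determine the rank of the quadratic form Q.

3

The associated matrix is A = [[-4, 2, 2], [2, -6, 0], [2, 0, -2]].
Symmetric row and column elimination reduces A to a congruent diagonal form with pivots -4, -5, -4/5.
That gives 3 negative pivots.
The rank is the number of nonzero pivots: 3.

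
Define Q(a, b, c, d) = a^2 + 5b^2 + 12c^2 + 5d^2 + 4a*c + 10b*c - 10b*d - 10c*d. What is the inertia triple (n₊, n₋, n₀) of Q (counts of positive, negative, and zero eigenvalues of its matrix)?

(3, 0, 1)

The associated matrix is A = [[1, 0, 2, 0], [0, 5, 5, -5], [2, 5, 12, -5], [0, -5, -5, 5]].
Row-reducing A symmetrically gives the diagonal entries 1, 5, 3, 0.
Counting signs: 3 positive, 1 zero.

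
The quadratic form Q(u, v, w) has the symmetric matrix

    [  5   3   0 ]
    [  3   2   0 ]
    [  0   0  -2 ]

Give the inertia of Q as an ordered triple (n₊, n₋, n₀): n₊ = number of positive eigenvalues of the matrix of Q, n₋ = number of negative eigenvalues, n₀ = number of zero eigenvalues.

An LDLᵀ factorisation of A has diagonal entries 5, 1/5, -2.
That gives 2 positive, 1 negative pivots.

(2, 1, 0)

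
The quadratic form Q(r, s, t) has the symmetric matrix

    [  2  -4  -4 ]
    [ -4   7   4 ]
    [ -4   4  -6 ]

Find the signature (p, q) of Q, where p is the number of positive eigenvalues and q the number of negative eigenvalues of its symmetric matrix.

(2, 1)

Congruent diagonalization of A (simultaneous row and column reduction) yields pivots 2, -1, 2.
Counting signs: 2 positive, 1 negative.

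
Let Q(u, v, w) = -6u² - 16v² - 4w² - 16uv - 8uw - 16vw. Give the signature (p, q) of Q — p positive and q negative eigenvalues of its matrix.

(0, 2)

The symmetric matrix is A = [[-6, -8, -4], [-8, -16, -8], [-4, -8, -4]].
Applying the same elementary operations to the rows and columns of A produces a congruent diagonal matrix with entries -6, -16/3, 0.
Counting signs: 2 negative, 1 zero.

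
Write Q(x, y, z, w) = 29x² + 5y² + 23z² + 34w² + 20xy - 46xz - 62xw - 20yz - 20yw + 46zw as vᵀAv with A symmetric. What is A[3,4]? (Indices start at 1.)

The coefficient of z·w in Q is 46. For a symmetric A this equals A[3,4] + A[4,3] = 2·A[3,4].
So A[3,4] = 46/2 = 23.

23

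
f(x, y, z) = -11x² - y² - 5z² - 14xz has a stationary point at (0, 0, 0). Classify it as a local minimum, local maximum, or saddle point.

local maximum

The Hessian at the origin is H = [[-22, 0, -14], [0, -2, 0], [-14, 0, -10]].
Symmetric row and column elimination reduces H to a congruent diagonal form with pivots -22, -2, -12/11.
That gives 3 negative pivots.
H is negative definite, so the origin is a strict local maximum.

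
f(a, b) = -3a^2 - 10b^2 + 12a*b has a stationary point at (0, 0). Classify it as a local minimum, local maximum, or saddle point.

saddle point

The Hessian at the origin is H = [[-6, 12], [12, -20]].
det H = -6·-20 − (12)² = -24 < 0, so H is indefinite.
Therefore the origin is a saddle point.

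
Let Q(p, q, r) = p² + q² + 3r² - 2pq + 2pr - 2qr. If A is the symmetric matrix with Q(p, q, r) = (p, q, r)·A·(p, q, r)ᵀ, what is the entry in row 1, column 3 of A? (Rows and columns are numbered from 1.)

1

The coefficient of p·r in Q is 2. For a symmetric A this equals A[1,3] + A[3,1] = 2·A[1,3].
So A[1,3] = 2/2 = 1.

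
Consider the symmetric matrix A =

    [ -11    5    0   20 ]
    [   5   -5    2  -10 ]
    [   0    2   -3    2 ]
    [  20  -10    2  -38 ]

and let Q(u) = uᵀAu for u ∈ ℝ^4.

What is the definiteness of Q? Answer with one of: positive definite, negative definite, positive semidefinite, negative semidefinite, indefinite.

negative definite

Row-reducing A symmetrically gives the diagonal entries -11, -30/11, -23/15, -4/23.
That gives 4 negative pivots.
Hence Q is negative definite.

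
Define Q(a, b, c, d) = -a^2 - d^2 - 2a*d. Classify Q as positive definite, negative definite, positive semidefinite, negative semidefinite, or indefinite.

The associated matrix is A = [[-1, 0, 0, -1], [0, 0, 0, 0], [0, 0, 0, 0], [-1, 0, 0, -1]].
Row-reducing A symmetrically gives the diagonal entries -1, 0, 0, 0.
So there are 1 negative, 3 zero pivots.
Hence Q is negative semidefinite.

negative semidefinite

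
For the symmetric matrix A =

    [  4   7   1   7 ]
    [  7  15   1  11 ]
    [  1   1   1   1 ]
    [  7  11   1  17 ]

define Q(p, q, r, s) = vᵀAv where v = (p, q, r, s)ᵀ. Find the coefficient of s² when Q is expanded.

The coefficient of s² is the diagonal entry A[4,4] = 17.

17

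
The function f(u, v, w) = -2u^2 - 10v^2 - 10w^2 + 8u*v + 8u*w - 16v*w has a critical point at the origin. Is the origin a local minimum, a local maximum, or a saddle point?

local maximum

The Hessian at the origin is H = [[-4, 8, 8], [8, -20, -16], [8, -16, -20]].
An LDLᵀ factorisation of H has diagonal entries -4, -4, -4.
Counting signs: 3 negative.
H is negative definite, so the origin is a strict local maximum.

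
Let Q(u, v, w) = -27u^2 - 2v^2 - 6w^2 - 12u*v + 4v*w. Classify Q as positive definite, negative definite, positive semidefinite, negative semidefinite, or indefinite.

The associated matrix is A = [[-27, -6, 0], [-6, -2, 2], [0, 2, -6]].
Row-reducing A symmetrically gives the diagonal entries -27, -2/3, 0.
So there are 2 negative, 1 zero pivots.
Hence Q is negative semidefinite.

negative semidefinite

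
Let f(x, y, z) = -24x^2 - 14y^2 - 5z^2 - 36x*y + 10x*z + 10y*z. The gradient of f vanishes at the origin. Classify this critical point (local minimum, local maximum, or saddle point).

local maximum

The Hessian at the origin is H = [[-48, -36, 10], [-36, -28, 10], [10, 10, -10]].
An LDLᵀ factorisation of H has diagonal entries -48, -1, -5/3.
So there are 3 negative pivots.
H is negative definite, so the origin is a strict local maximum.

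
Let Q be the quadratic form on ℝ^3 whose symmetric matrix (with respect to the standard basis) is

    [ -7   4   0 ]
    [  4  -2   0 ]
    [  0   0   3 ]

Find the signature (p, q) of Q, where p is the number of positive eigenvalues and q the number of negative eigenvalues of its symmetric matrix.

Applying the same elementary operations to the rows and columns of A produces a congruent diagonal matrix with entries -7, 2/7, 3.
That gives 2 positive, 1 negative pivots.

(2, 1)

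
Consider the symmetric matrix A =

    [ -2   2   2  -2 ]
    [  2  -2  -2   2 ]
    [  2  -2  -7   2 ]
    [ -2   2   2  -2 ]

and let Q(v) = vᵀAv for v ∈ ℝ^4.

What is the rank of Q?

2

Congruent diagonalization of A (simultaneous row and column reduction) yields pivots -2, 0, -5, 0.
That gives 2 negative, 2 zero pivots.
The rank is the number of nonzero pivots: 2.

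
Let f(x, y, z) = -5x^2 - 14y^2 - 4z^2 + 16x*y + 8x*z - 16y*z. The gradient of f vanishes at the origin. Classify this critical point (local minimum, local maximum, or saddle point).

saddle point

The Hessian at the origin is H = [[-10, 16, 8], [16, -28, -16], [8, -16, -8]].
Applying the same elementary operations to the rows and columns of H produces a congruent diagonal matrix with entries -10, -12/5, 8/3.
That gives 1 positive, 2 negative pivots.
H is indefinite, so the origin is a saddle point.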